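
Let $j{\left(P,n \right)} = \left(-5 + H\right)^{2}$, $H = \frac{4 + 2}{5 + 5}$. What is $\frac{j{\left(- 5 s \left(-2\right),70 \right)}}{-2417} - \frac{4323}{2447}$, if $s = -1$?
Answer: $- \frac{262401623}{147859975} \approx -1.7747$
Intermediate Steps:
$H = \frac{3}{5}$ ($H = \frac{6}{10} = 6 \cdot \frac{1}{10} = \frac{3}{5} \approx 0.6$)
$j{\left(P,n \right)} = \frac{484}{25}$ ($j{\left(P,n \right)} = \left(-5 + \frac{3}{5}\right)^{2} = \left(- \frac{22}{5}\right)^{2} = \frac{484}{25}$)
$\frac{j{\left(- 5 s \left(-2\right),70 \right)}}{-2417} - \frac{4323}{2447} = \frac{484}{25 \left(-2417\right)} - \frac{4323}{2447} = \frac{484}{25} \left(- \frac{1}{2417}\right) - \frac{4323}{2447} = - \frac{484}{60425} - \frac{4323}{2447} = - \frac{262401623}{147859975}$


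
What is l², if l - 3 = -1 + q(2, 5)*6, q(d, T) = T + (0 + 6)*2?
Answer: 10816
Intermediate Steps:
q(d, T) = 12 + T (q(d, T) = T + 6*2 = T + 12 = 12 + T)
l = 104 (l = 3 + (-1 + (12 + 5)*6) = 3 + (-1 + 17*6) = 3 + (-1 + 102) = 3 + 101 = 104)
l² = 104² = 10816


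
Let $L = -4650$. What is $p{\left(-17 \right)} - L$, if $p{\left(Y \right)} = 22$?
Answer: $4672$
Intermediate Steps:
$p{\left(-17 \right)} - L = 22 - -4650 = 22 + 4650 = 4672$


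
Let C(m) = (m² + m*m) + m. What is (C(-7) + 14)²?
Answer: 11025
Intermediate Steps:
C(m) = m + 2*m² (C(m) = (m² + m²) + m = 2*m² + m = m + 2*m²)
(C(-7) + 14)² = (-7*(1 + 2*(-7)) + 14)² = (-7*(1 - 14) + 14)² = (-7*(-13) + 14)² = (91 + 14)² = 105² = 11025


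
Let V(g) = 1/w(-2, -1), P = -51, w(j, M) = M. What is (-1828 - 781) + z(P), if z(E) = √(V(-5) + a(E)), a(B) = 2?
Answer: -2608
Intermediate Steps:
V(g) = -1 (V(g) = 1/(-1) = -1)
z(E) = 1 (z(E) = √(-1 + 2) = √1 = 1)
(-1828 - 781) + z(P) = (-1828 - 781) + 1 = -2609 + 1 = -2608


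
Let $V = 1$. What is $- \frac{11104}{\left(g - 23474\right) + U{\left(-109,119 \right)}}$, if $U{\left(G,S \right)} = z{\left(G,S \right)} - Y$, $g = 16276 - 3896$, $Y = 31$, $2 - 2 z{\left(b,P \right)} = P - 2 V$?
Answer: $\frac{22208}{22365} \approx 0.99298$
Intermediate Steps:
$z{\left(b,P \right)} = 2 - \frac{P}{2}$ ($z{\left(b,P \right)} = 1 - \frac{P - 2}{2} = 1 - \frac{-2 + P}{2} = 1 - \left(-1 + \frac{P}{2}\right) = 2 - \frac{P}{2}$)
$g = 12380$ ($g = 16276 - 3896 = 12380$)
$U{\left(G,S \right)} = -29 - \frac{S}{2}$ ($U{\left(G,S \right)} = \left(2 - \frac{S}{2}\right) - 31 = -29 - \frac{S}{2}$)
$- \frac{11104}{\left(g - 23474\right) + U{\left(-109,119 \right)}} = - \frac{11104}{\left(12380 - 23474\right) - \frac{177}{2}} = - \frac{11104}{-11094 - \frac{177}{2}} = - \frac{11104}{- \frac{22365}{2}} = \left(-11104\right) \left(- \frac{2}{22365}\right) = \frac{22208}{22365}$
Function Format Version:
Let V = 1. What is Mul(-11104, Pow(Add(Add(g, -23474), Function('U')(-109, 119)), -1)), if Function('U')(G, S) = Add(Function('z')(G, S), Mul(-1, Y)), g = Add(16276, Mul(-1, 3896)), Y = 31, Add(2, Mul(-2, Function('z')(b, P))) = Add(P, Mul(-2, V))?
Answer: Rational(22208, 22365) ≈ 0.99298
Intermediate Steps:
Function('z')(b, P) = Add(2, Mul(Rational(-1, 2), P)) (Function('z')(b, P) = Add(1, Mul(Rational(-1, 2), Add(P, Mul(-2, 1)))) = Add(1, Mul(Rational(-1, 2), Add(P, -2))) = Add(1, Mul(Rational(-1, 2), Add(-2, P))) = Add(1, Add(1, Mul(Rational(-1, 2), P))) = Add(2, Mul(Rational(-1, 2), P)))
g = 12380 (g = Add(16276, -3896) = 12380)
Function('U')(G, S) = Add(-29, Mul(Rational(-1, 2), S)) (Function('U')(G, S) = Add(Add(2, Mul(Rational(-1, 2), S)), Mul(-1, 31)) = Add(Add(2, Mul(Rational(-1, 2), S)), -31) = Add(-29, Mul(Rational(-1, 2), S)))
Mul(-11104, Pow(Add(Add(g, -23474), Function('U')(-109, 119)), -1)) = Mul(-11104, Pow(Add(Add(12380, -23474), Add(-29, Mul(Rational(-1, 2), 119))), -1)) = Mul(-11104, Pow(Add(-11094, Add(-29, Rational(-119, 2))), -1)) = Mul(-11104, Pow(Add(-11094, Rational(-177, 2)), -1)) = Mul(-11104, Pow(Rational(-22365, 2), -1)) = Mul(-11104, Rational(-2, 22365)) = Rational(22208, 22365)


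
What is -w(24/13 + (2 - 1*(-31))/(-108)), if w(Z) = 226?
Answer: -226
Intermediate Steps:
-w(24/13 + (2 - 1*(-31))/(-108)) = -1*226 = -226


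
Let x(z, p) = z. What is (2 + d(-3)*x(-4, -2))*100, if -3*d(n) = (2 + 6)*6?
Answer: 6600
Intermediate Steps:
d(n) = -16 (d(n) = -(2 + 6)*6/3 = -8*6/3 = -⅓*48 = -16)
(2 + d(-3)*x(-4, -2))*100 = (2 - 16*(-4))*100 = (2 + 64)*100 = 66*100 = 6600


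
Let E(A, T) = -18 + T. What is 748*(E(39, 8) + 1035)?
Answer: 766700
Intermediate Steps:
748*(E(39, 8) + 1035) = 748*((-18 + 8) + 1035) = 748*(-10 + 1035) = 748*1025 = 766700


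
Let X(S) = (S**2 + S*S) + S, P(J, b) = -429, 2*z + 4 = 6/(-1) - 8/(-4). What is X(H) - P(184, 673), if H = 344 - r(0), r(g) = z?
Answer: 242985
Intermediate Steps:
z = -4 (z = -2 + (6/(-1) - 8/(-4))/2 = -2 + (6*(-1) - 8*(-1/4))/2 = -2 + (-6 + 2)/2 = -2 + (1/2)*(-4) = -2 - 2 = -4)
r(g) = -4
H = 348 (H = 344 - 1*(-4) = 344 + 4 = 348)
X(S) = S + 2*S**2 (X(S) = (S**2 + S**2) + S = 2*S**2 + S = S + 2*S**2)
X(H) - P(184, 673) = 348*(1 + 2*348) - 1*(-429) = 348*(1 + 696) + 429 = 348*697 + 429 = 242556 + 429 = 242985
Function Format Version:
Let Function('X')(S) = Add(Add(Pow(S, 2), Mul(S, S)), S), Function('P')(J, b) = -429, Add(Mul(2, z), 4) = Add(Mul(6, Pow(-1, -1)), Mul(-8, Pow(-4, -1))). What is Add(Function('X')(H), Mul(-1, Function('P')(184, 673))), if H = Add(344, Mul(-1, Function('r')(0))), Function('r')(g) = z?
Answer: 242985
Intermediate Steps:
z = -4 (z = Add(-2, Mul(Rational(1, 2), Add(Mul(6, Pow(-1, -1)), Mul(-8, Pow(-4, -1))))) = Add(-2, Mul(Rational(1, 2), Add(Mul(6, -1), Mul(-8, Rational(-1, 4))))) = Add(-2, Mul(Rational(1, 2), Add(-6, 2))) = Add(-2, Mul(Rational(1, 2), -4)) = Add(-2, -2) = -4)
Function('r')(g) = -4
H = 348 (H = Add(344, Mul(-1, -4)) = Add(344, 4) = 348)
Function('X')(S) = Add(S, Mul(2, Pow(S, 2))) (Function('X')(S) = Add(Add(Pow(S, 2), Pow(S, 2)), S) = Add(Mul(2, Pow(S, 2)), S) = Add(S, Mul(2, Pow(S, 2))))
Add(Function('X')(H), Mul(-1, Function('P')(184, 673))) = Add(Mul(348, Add(1, Mul(2, 348))), Mul(-1, -429)) = Add(Mul(348, Add(1, 696)), 429) = Add(Mul(348, 697), 429) = Add(242556, 429) = 242985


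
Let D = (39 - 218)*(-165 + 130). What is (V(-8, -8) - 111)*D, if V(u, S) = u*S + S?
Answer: -344575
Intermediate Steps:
V(u, S) = S + S*u (V(u, S) = S*u + S = S + S*u)
D = 6265 (D = -179*(-35) = 6265)
(V(-8, -8) - 111)*D = (-8*(1 - 8) - 111)*6265 = (-8*(-7) - 111)*6265 = (56 - 111)*6265 = -55*6265 = -344575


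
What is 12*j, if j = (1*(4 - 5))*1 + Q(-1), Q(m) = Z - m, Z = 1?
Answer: 12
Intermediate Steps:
Q(m) = 1 - m
j = 1 (j = (1*(4 - 5))*1 + (1 - 1*(-1)) = (1*(-1))*1 + (1 + 1) = -1*1 + 2 = -1 + 2 = 1)
12*j = 12*1 = 12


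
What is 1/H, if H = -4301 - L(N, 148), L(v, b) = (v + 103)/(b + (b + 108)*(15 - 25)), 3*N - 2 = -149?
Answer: -134/576331 ≈ -0.00023251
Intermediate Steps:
N = -49 (N = 2/3 + (1/3)*(-149) = 2/3 - 149/3 = -49)
L(v, b) = (103 + v)/(-1080 - 9*b) (L(v, b) = (103 + v)/(b + (108 + b)*(-10)) = (103 + v)/(b + (-1080 - 10*b)) = (103 + v)/(-1080 - 9*b))
H = -576331/134 (H = -4301 - (-103 - 1*(-49))/(9*(120 + 148)) = -4301 - (-103 + 49)/(9*268) = -4301 - (-54)/(9*268) = -4301 - 1*(-3/134) = -4301 + 3/134 = -576331/134 ≈ -4301.0)
1/H = 1/(-576331/134) = -134/576331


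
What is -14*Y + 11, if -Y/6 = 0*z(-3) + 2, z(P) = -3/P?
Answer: 179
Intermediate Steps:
Y = -12 (Y = -6*(0*(-3/(-3)) + 2) = -6*(0*(-3*(-1/3)) + 2) = -6*(0*1 + 2) = -6*(0 + 2) = -6*2 = -12)
-14*Y + 11 = -14*(-12) + 11 = 168 + 11 = 179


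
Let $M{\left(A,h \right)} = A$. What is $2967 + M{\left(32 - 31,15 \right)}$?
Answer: $2968$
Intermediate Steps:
$2967 + M{\left(32 - 31,15 \right)} = 2967 + \left(32 - 31\right) = 2967 + 1 = 2968$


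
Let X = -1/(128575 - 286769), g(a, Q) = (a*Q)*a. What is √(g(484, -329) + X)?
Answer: I*√1928708685562888270/158194 ≈ 8779.0*I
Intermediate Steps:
g(a, Q) = Q*a² (g(a, Q) = (Q*a)*a = Q*a²)
X = 1/158194 (X = -1/(-158194) = -1*(-1/158194) = 1/158194 ≈ 6.3214e-6)
√(g(484, -329) + X) = √(-329*484² + 1/158194) = √(-329*234256 + 1/158194) = √(-77070224 + 1/158194) = √(-12192047015455/158194) = I*√1928708685562888270/158194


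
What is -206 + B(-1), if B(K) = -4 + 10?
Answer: -200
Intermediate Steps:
B(K) = 6
-206 + B(-1) = -206 + 6 = -200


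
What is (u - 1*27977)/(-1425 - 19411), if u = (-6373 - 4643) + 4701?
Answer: 8573/5209 ≈ 1.6458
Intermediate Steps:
u = -6315 (u = -11016 + 4701 = -6315)
(u - 1*27977)/(-1425 - 19411) = (-6315 - 1*27977)/(-1425 - 19411) = (-6315 - 27977)/(-20836) = -34292*(-1/20836) = 8573/5209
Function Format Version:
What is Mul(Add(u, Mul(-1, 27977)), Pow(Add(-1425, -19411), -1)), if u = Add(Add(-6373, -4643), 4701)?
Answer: Rational(8573, 5209) ≈ 1.6458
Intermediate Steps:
u = -6315 (u = Add(-11016, 4701) = -6315)
Mul(Add(u, Mul(-1, 27977)), Pow(Add(-1425, -19411), -1)) = Mul(Add(-6315, Mul(-1, 27977)), Pow(Add(-1425, -19411), -1)) = Mul(Add(-6315, -27977), Pow(-20836, -1)) = Mul(-34292, Rational(-1, 20836)) = Rational(8573, 5209)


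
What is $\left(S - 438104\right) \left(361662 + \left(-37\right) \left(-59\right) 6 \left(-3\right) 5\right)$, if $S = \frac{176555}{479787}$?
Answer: $- \frac{11574256072461752}{159929} \approx -7.2371 \cdot 10^{10}$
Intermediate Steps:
$S = \frac{176555}{479787}$ ($S = 176555 \cdot \frac{1}{479787} = \frac{176555}{479787} \approx 0.36799$)
$\left(S - 438104\right) \left(361662 + \left(-37\right) \left(-59\right) 6 \left(-3\right) 5\right) = \left(\frac{176555}{479787} - 438104\right) \left(361662 + \left(-37\right) \left(-59\right) 6 \left(-3\right) 5\right) = - \frac{210196427293 \left(361662 + 2183 \left(\left(-18\right) 5\right)\right)}{479787} = - \frac{210196427293 \left(361662 + 2183 \left(-90\right)\right)}{479787} = - \frac{210196427293 \left(361662 - 196470\right)}{479787} = \left(- \frac{210196427293}{479787}\right) 165192 = - \frac{11574256072461752}{159929}$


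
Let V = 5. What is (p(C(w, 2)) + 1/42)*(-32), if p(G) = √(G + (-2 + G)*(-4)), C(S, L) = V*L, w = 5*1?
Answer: -16/21 - 32*I*√22 ≈ -0.7619 - 150.09*I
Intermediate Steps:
w = 5
C(S, L) = 5*L
p(G) = √(8 - 3*G) (p(G) = √(G + (8 - 4*G)) = √(8 - 3*G))
(p(C(w, 2)) + 1/42)*(-32) = (√(8 - 15*2) + 1/42)*(-32) = (√(8 - 3*10) + 1/42)*(-32) = (√(8 - 30) + 1/42)*(-32) = (√(-22) + 1/42)*(-32) = (I*√22 + 1/42)*(-32) = (1/42 + I*√22)*(-32) = -16/21 - 32*I*√22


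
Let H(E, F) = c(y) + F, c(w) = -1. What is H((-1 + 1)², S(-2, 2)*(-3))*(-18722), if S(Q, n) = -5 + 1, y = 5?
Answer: -205942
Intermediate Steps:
S(Q, n) = -4
H(E, F) = -1 + F
H((-1 + 1)², S(-2, 2)*(-3))*(-18722) = (-1 - 4*(-3))*(-18722) = (-1 + 12)*(-18722) = 11*(-18722) = -205942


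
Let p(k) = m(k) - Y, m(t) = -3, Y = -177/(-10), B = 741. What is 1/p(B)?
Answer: -10/207 ≈ -0.048309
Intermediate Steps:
Y = 177/10 (Y = -177*(-⅒) = 177/10 ≈ 17.700)
p(k) = -207/10 (p(k) = -3 - 1*177/10 = -3 - 177/10 = -207/10)
1/p(B) = 1/(-207/10) = -10/207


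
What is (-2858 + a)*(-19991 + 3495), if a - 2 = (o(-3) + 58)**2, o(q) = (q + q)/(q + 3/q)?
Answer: -11287388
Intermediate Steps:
o(q) = 2*q/(q + 3/q) (o(q) = (2*q)/(q + 3/q) = 2*q/(q + 3/q))
a = 14169/4 (a = 2 + (2*(-3)**2/(3 + (-3)**2) + 58)**2 = 2 + (2*9/(3 + 9) + 58)**2 = 2 + (2*9/12 + 58)**2 = 2 + (2*9*(1/12) + 58)**2 = 2 + (3/2 + 58)**2 = 2 + (119/2)**2 = 2 + 14161/4 = 14169/4 ≈ 3542.3)
(-2858 + a)*(-19991 + 3495) = (-2858 + 14169/4)*(-19991 + 3495) = (2737/4)*(-16496) = -11287388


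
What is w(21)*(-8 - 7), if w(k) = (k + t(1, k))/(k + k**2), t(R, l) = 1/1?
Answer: -5/7 ≈ -0.71429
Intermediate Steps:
t(R, l) = 1
w(k) = (1 + k)/(k + k**2) (w(k) = (k + 1)/(k + k**2) = (1 + k)/(k + k**2))
w(21)*(-8 - 7) = (-8 - 7)/21 = (1/21)*(-15) = -5/7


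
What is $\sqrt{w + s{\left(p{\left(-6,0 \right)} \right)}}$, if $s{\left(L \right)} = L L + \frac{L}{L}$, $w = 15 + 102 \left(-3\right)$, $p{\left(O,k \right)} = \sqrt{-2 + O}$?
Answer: $i \sqrt{298} \approx 17.263 i$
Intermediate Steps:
$w = -291$ ($w = 15 - 306 = -291$)
$s{\left(L \right)} = 1 + L^{2}$ ($s{\left(L \right)} = L^{2} + 1 = 1 + L^{2}$)
$\sqrt{w + s{\left(p{\left(-6,0 \right)} \right)}} = \sqrt{-291 + \left(1 + \left(\sqrt{-2 - 6}\right)^{2}\right)} = \sqrt{-291 + \left(1 + \left(\sqrt{-8}\right)^{2}\right)} = \sqrt{-291 + \left(1 + \left(2 i \sqrt{2}\right)^{2}\right)} = \sqrt{-291 + \left(1 - 8\right)} = \sqrt{-291 - 7} = \sqrt{-298} = i \sqrt{298}$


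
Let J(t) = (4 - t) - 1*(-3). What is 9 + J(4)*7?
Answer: 30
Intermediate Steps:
J(t) = 7 - t (J(t) = (4 - t) + 3 = 7 - t)
9 + J(4)*7 = 9 + (7 - 1*4)*7 = 9 + (7 - 4)*7 = 9 + 3*7 = 9 + 21 = 30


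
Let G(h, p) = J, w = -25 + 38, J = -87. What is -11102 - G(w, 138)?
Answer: -11015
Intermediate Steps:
w = 13
G(h, p) = -87
-11102 - G(w, 138) = -11102 - 1*(-87) = -11102 + 87 = -11015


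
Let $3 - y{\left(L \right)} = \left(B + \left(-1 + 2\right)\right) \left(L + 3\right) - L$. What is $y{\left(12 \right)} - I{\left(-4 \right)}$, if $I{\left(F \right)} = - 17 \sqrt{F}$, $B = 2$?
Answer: $-30 + 34 i \approx -30.0 + 34.0 i$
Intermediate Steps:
$y{\left(L \right)} = -6 - 2 L$ ($y{\left(L \right)} = 3 - \left(\left(2 + \left(-1 + 2\right)\right) \left(L + 3\right) - L\right) = 3 - \left(\left(2 + 1\right) \left(3 + L\right) - L\right) = 3 - \left(3 \left(3 + L\right) - L\right) = 3 - \left(\left(9 + 3 L\right) - L\right) = 3 - \left(9 + 2 L\right) = -6 - 2 L$)
$y{\left(12 \right)} - I{\left(-4 \right)} = \left(-6 - 24\right) - - 17 \sqrt{-4} = \left(-6 - 24\right) - - 17 \cdot 2 i = -30 - - 34 i = -30 + 34 i$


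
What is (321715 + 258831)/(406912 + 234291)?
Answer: 580546/641203 ≈ 0.90540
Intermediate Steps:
(321715 + 258831)/(406912 + 234291) = 580546/641203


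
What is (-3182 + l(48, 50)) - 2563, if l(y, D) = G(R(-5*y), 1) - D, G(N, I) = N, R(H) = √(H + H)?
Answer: -5795 + 4*I*√30 ≈ -5795.0 + 21.909*I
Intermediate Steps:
R(H) = √2*√H (R(H) = √(2*H) = √2*√H)
l(y, D) = -D + √10*√(-y) (l(y, D) = √2*√(-5*y) - D = √2*(√5*√(-y)) - D = √10*√(-y) - D = -D + √10*√(-y))
(-3182 + l(48, 50)) - 2563 = (-3182 + (-1*50 + √10*√(-1*48))) - 2563 = (-3182 + (-50 + √10*√(-48))) - 2563 = (-3182 + (-50 + √10*(4*I*√3))) - 2563 = (-3182 + (-50 + 4*I*√30)) - 2563 = (-3232 + 4*I*√30) - 2563 = -5795 + 4*I*√30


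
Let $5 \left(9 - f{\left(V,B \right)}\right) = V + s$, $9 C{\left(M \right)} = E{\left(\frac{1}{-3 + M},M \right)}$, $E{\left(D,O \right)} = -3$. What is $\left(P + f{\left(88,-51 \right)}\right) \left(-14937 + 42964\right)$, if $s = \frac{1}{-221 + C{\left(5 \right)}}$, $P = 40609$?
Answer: $\frac{3777852687937}{3320} \approx 1.1379 \cdot 10^{9}$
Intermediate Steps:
$C{\left(M \right)} = - \frac{1}{3}$ ($C{\left(M \right)} = \frac{1}{9} \left(-3\right) = - \frac{1}{3}$)
$s = - \frac{3}{664}$ ($s = \frac{1}{-221 - \frac{1}{3}} = \frac{1}{- \frac{664}{3}} = - \frac{3}{664} \approx -0.0045181$)
$f{\left(V,B \right)} = \frac{29883}{3320} - \frac{V}{5}$ ($f{\left(V,B \right)} = 9 - \frac{V - \frac{3}{664}}{5} = 9 - \frac{- \frac{3}{664} + V}{5} = 9 - \left(- \frac{3}{3320} + \frac{V}{5}\right) = \frac{29883}{3320} - \frac{V}{5}$)
$\left(P + f{\left(88,-51 \right)}\right) \left(-14937 + 42964\right) = \left(40609 + \left(\frac{29883}{3320} - \frac{88}{5}\right)\right) \left(-14937 + 42964\right) = \left(40609 + \left(\frac{29883}{3320} - \frac{88}{5}\right)\right) 28027 = \left(40609 - \frac{28549}{3320}\right) 28027 = \frac{134793331}{3320} \cdot 28027 = \frac{3777852687937}{3320}$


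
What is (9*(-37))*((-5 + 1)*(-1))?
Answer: -1332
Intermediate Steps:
(9*(-37))*((-5 + 1)*(-1)) = -(-1332)*(-1) = -333*4 = -1332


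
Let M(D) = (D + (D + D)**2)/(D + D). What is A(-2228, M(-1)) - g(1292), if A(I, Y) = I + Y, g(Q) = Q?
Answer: -7043/2 ≈ -3521.5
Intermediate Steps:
M(D) = (D + 4*D**2)/(2*D) (M(D) = (D + (2*D)**2)/((2*D)) = (D + 4*D**2)*(1/(2*D)) = (D + 4*D**2)/(2*D))
A(-2228, M(-1)) - g(1292) = (-2228 + (1/2 + 2*(-1))) - 1*1292 = (-2228 + (1/2 - 2)) - 1292 = (-2228 - 3/2) - 1292 = -4459/2 - 1292 = -7043/2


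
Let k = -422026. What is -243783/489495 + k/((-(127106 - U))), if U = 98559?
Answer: 66540114523/4657871255 ≈ 14.286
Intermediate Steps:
-243783/489495 + k/((-(127106 - U))) = -243783/489495 - 422026*(-1/(127106 - 1*98559)) = -243783*1/489495 - 422026*(-1/(127106 - 98559)) = -81261/163165 - 422026/((-1*28547)) = -81261/163165 - 422026/(-28547) = -81261/163165 - 422026*(-1/28547) = -81261/163165 + 422026/28547 = 66540114523/4657871255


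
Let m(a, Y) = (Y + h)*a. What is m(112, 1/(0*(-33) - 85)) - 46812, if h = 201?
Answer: -2065612/85 ≈ -24301.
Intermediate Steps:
m(a, Y) = a*(201 + Y) (m(a, Y) = (Y + 201)*a = (201 + Y)*a = a*(201 + Y))
m(112, 1/(0*(-33) - 85)) - 46812 = 112*(201 + 1/(0*(-33) - 85)) - 46812 = 112*(201 + 1/(0 - 85)) - 46812 = 112*(201 + 1/(-85)) - 46812 = 112*(201 - 1/85) - 46812 = 112*(17084/85) - 46812 = 1913408/85 - 46812 = -2065612/85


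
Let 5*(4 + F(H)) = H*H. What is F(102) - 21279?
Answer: -96011/5 ≈ -19202.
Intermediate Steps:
F(H) = -4 + H²/5 (F(H) = -4 + (H*H)/5 = -4 + H²/5)
F(102) - 21279 = (-4 + (⅕)*102²) - 21279 = (-4 + (⅕)*10404) - 21279 = (-4 + 10404/5) - 21279 = 10384/5 - 21279 = -96011/5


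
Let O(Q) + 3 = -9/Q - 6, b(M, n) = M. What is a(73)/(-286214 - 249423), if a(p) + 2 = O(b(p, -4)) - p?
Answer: 6141/39101501 ≈ 0.00015705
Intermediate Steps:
O(Q) = -9 - 9/Q (O(Q) = -3 + (-9/Q - 6) = -3 + (-6 - 9/Q) = -9 - 9/Q)
a(p) = -11 - p - 9/p (a(p) = -2 + ((-9 - 9/p) - p) = -2 + (-9 - p - 9/p) = -11 - p - 9/p)
a(73)/(-286214 - 249423) = (-11 - 1*73 - 9/73)/(-286214 - 249423) = (-11 - 73 - 9*1/73)/(-535637) = (-11 - 73 - 9/73)*(-1/535637) = -6141/73*(-1/535637) = 6141/39101501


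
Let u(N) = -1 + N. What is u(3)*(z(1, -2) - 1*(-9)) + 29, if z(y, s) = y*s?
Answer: 43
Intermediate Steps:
z(y, s) = s*y
u(3)*(z(1, -2) - 1*(-9)) + 29 = (-1 + 3)*(-2*1 - 1*(-9)) + 29 = 2*(-2 + 9) + 29 = 2*7 + 29 = 14 + 29 = 43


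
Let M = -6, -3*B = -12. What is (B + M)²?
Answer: 4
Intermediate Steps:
B = 4 (B = -⅓*(-12) = 4)
(B + M)² = (4 - 6)² = (-2)² = 4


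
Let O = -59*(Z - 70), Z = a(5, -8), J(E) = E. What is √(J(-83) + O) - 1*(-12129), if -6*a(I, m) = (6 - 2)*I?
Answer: 12129 + √38193/3 ≈ 12194.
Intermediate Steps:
a(I, m) = -2*I/3 (a(I, m) = -(6 - 2)*I/6 = -2*I/3)
Z = -10/3 (Z = -⅔*5 = -10/3 ≈ -3.3333)
O = 12980/3 (O = -59*(-10/3 - 70) = -59*(-220/3) = 12980/3 ≈ 4326.7)
√(J(-83) + O) - 1*(-12129) = √(-83 + 12980/3) - 1*(-12129) = √(12731/3) + 12129 = √38193/3 + 12129 = 12129 + √38193/3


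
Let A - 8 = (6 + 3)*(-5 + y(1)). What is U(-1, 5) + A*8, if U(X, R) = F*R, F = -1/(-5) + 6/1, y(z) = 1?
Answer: -193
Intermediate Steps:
F = 31/5 (F = -1*(-⅕) + 6*1 = ⅕ + 6 = 31/5 ≈ 6.2000)
U(X, R) = 31*R/5
A = -28 (A = 8 + (6 + 3)*(-5 + 1) = 8 + 9*(-4) = 8 - 36 = -28)
U(-1, 5) + A*8 = (31/5)*5 - 28*8 = 31 - 224 = -193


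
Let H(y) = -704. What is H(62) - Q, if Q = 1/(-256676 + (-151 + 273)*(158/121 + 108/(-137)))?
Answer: -2994725544767/4253871536 ≈ -704.00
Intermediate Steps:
Q = -16577/4253871536 (Q = 1/(-256676 + 122*(158*(1/121) + 108*(-1/137))) = 1/(-256676 + 122*(158/121 - 108/137)) = 1/(-256676 + 122*(8578/16577)) = 1/(-256676 + 1046516/16577) = 1/(-4253871536/16577) = -16577/4253871536 ≈ -3.8969e-6)
H(62) - Q = -704 - 1*(-16577/4253871536) = -704 + 16577/4253871536 = -2994725544767/4253871536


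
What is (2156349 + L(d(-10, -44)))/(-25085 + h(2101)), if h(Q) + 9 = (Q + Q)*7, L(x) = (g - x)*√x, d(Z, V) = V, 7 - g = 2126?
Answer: 718783/1440 - 415*I*√11/432 ≈ 499.15 - 3.1861*I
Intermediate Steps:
g = -2119 (g = 7 - 1*2126 = 7 - 2126 = -2119)
L(x) = √x*(-2119 - x) (L(x) = (-2119 - x)*√x = √x*(-2119 - x))
h(Q) = -9 + 14*Q (h(Q) = -9 + (Q + Q)*7 = -9 + (2*Q)*7 = -9 + 14*Q)
(2156349 + L(d(-10, -44)))/(-25085 + h(2101)) = (2156349 + √(-44)*(-2119 - 1*(-44)))/(-25085 + (-9 + 14*2101)) = (2156349 + (2*I*√11)*(-2119 + 44))/(-25085 + (-9 + 29414)) = (2156349 + (2*I*√11)*(-2075))/(-25085 + 29405) = (2156349 - 4150*I*√11)/4320 = (2156349 - 4150*I*√11)*(1/4320) = 718783/1440 - 415*I*√11/432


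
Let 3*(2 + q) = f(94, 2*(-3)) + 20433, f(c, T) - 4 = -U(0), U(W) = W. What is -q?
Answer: -20431/3 ≈ -6810.3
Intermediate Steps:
f(c, T) = 4 (f(c, T) = 4 - 1*0 = 4 + 0 = 4)
q = 20431/3 (q = -2 + (4 + 20433)/3 = -2 + (⅓)*20437 = -2 + 20437/3 = 20431/3 ≈ 6810.3)
-q = -1*20431/3 = -20431/3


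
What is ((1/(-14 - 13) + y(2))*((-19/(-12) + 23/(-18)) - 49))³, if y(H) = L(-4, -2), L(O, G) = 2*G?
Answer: 6976301508773533/918330048 ≈ 7.5967e+6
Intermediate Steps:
y(H) = -4 (y(H) = 2*(-2) = -4)
((1/(-14 - 13) + y(2))*((-19/(-12) + 23/(-18)) - 49))³ = ((1/(-14 - 13) - 4)*((-19/(-12) + 23/(-18)) - 49))³ = ((1/(-27) - 4)*((-19*(-1/12) + 23*(-1/18)) - 49))³ = ((-1/27 - 4)*((19/12 - 23/18) - 49))³ = (-109*(11/36 - 49)/27)³ = (-109/27*(-1753/36))³ = (191077/972)³ = 6976301508773533/918330048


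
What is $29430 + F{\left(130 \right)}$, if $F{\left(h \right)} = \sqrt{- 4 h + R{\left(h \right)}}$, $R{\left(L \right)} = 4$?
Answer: $29430 + 2 i \sqrt{129} \approx 29430.0 + 22.716 i$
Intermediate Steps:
$F{\left(h \right)} = \sqrt{4 - 4 h}$ ($F{\left(h \right)} = \sqrt{- 4 h + 4} = \sqrt{4 - 4 h}$)
$29430 + F{\left(130 \right)} = 29430 + 2 \sqrt{1 - 130} = 29430 + 2 \sqrt{-129} = 29430 + 2 i \sqrt{129}$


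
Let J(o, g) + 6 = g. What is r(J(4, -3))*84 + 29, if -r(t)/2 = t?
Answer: 1541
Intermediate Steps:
J(o, g) = -6 + g
r(t) = -2*t
r(J(4, -3))*84 + 29 = -2*(-6 - 3)*84 + 29 = -2*(-9)*84 + 29 = 18*84 + 29 = 1512 + 29 = 1541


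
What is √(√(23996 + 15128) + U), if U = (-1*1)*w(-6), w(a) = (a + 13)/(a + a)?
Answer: √(21 + 72*√9781)/6 ≈ 14.085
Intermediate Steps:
w(a) = (13 + a)/(2*a) (w(a) = (13 + a)/((2*a)) = (13 + a)*(1/(2*a)) = (13 + a)/(2*a))
U = 7/12 (U = (-1*1)*((½)*(13 - 6)/(-6)) = -(-1)*7/(2*6) = -1*(-7/12) = 7/12 ≈ 0.58333)
√(√(23996 + 15128) + U) = √(√(23996 + 15128) + 7/12) = √(√39124 + 7/12) = √(2*√9781 + 7/12) = √(7/12 + 2*√9781)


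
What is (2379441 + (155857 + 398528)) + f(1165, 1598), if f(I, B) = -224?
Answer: 2933602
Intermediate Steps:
(2379441 + (155857 + 398528)) + f(1165, 1598) = (2379441 + (155857 + 398528)) - 224 = (2379441 + 554385) - 224 = 2933826 - 224 = 2933602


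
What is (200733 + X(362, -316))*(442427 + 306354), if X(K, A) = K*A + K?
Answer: 64921559043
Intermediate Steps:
X(K, A) = K + A*K (X(K, A) = A*K + K = K + A*K)
(200733 + X(362, -316))*(442427 + 306354) = (200733 + 362*(1 - 316))*(442427 + 306354) = (200733 + 362*(-315))*748781 = (200733 - 114030)*748781 = 86703*748781 = 64921559043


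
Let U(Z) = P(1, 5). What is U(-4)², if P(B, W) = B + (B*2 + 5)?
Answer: 64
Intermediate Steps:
P(B, W) = 5 + 3*B (P(B, W) = B + (2*B + 5) = B + (5 + 2*B) = 5 + 3*B)
U(Z) = 8 (U(Z) = 5 + 3*1 = 5 + 3 = 8)
U(-4)² = 8² = 64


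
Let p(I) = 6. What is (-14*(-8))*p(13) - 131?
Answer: 541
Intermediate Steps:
(-14*(-8))*p(13) - 131 = -14*(-8)*6 - 131 = 112*6 - 131 = 672 - 131 = 541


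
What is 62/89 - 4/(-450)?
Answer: 14128/20025 ≈ 0.70552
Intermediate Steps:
62/89 - 4/(-450) = 62*(1/89) - 4*(-1/450) = 62/89 + 2/225 = 14128/20025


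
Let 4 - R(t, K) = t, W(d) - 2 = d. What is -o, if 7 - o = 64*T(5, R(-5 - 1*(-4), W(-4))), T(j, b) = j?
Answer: 313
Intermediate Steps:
W(d) = 2 + d
R(t, K) = 4 - t
o = -313 (o = 7 - 64*5 = 7 - 1*320 = 7 - 320 = -313)
-o = -1*(-313) = 313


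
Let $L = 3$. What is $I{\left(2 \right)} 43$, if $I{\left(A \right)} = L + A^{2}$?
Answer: $301$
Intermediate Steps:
$I{\left(A \right)} = 3 + A^{2}$
$I{\left(2 \right)} 43 = \left(3 + 2^{2}\right) 43 = \left(3 + 4\right) 43 = 7 \cdot 43 = 301$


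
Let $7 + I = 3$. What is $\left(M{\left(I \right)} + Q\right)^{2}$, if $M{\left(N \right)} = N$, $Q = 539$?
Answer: $286225$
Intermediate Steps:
$I = -4$ ($I = -7 + 3 = -4$)
$\left(M{\left(I \right)} + Q\right)^{2} = \left(-4 + 539\right)^{2} = 535^{2} = 286225$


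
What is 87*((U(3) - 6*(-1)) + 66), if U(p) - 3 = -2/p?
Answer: 6467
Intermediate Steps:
U(p) = 3 - 2/p
87*((U(3) - 6*(-1)) + 66) = 87*(((3 - 2/3) - 6*(-1)) + 66) = 87*(((3 - 2*1/3) + 6) + 66) = 87*(((3 - 2/3) + 6) + 66) = 87*((7/3 + 6) + 66) = 87*(25/3 + 66) = 87*(223/3) = 6467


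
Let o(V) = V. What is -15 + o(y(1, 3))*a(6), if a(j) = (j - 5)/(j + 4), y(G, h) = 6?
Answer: -72/5 ≈ -14.400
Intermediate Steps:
a(j) = (-5 + j)/(4 + j)
-15 + o(y(1, 3))*a(6) = -15 + 6*((-5 + 6)/(4 + 6)) = -15 + 6*(1/10) = -15 + 6*((⅒)*1) = -15 + 6*(⅒) = -15 + ⅗ = -72/5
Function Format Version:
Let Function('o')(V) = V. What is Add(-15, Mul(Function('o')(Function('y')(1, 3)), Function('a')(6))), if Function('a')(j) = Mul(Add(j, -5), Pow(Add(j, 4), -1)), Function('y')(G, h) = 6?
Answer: Rational(-72, 5) ≈ -14.400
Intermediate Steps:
Function('a')(j) = Mul(Pow(Add(4, j), -1), Add(-5, j)) (Function('a')(j) = Mul(Add(-5, j), Pow(Add(4, j), -1)) = Mul(Pow(Add(4, j), -1), Add(-5, j)))
Add(-15, Mul(Function('o')(Function('y')(1, 3)), Function('a')(6))) = Add(-15, Mul(6, Mul(Pow(Add(4, 6), -1), Add(-5, 6)))) = Add(-15, Mul(6, Mul(Pow(10, -1), 1))) = Add(-15, Mul(6, Mul(Rational(1, 10), 1))) = Add(-15, Mul(6, Rational(1, 10))) = Add(-15, Rational(3, 5)) = Rational(-72, 5)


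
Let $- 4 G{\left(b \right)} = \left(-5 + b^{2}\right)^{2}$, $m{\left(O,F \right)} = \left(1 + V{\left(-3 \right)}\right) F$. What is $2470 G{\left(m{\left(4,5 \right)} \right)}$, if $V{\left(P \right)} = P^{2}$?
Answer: $- \frac{7687905875}{2} \approx -3.844 \cdot 10^{9}$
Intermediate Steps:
$m{\left(O,F \right)} = 10 F$ ($m{\left(O,F \right)} = \left(1 + \left(-3\right)^{2}\right) F = \left(1 + 9\right) F = 10 F$)
$G{\left(b \right)} = - \frac{\left(-5 + b^{2}\right)^{2}}{4}$
$2470 G{\left(m{\left(4,5 \right)} \right)} = 2470 \left(- \frac{\left(-5 + \left(10 \cdot 5\right)^{2}\right)^{2}}{4}\right) = 2470 \left(- \frac{\left(-5 + 50^{2}\right)^{2}}{4}\right) = 2470 \left(- \frac{\left(-5 + 2500\right)^{2}}{4}\right) = 2470 \left(- \frac{2495^{2}}{4}\right) = 2470 \left(\left(- \frac{1}{4}\right) 6225025\right) = 2470 \left(- \frac{6225025}{4}\right) = - \frac{7687905875}{2}$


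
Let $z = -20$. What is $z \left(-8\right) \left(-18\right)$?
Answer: $-2880$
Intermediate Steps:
$z \left(-8\right) \left(-18\right) = \left(-20\right) \left(-8\right) \left(-18\right) = 160 \left(-18\right) = -2880$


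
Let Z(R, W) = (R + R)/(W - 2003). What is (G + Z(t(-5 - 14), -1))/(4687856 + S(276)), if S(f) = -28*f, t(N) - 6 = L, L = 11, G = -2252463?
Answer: -2256967943/4689488256 ≈ -0.48128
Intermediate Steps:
t(N) = 17 (t(N) = 6 + 11 = 17)
Z(R, W) = 2*R/(-2003 + W) (Z(R, W) = (2*R)/(-2003 + W) = 2*R/(-2003 + W))
(G + Z(t(-5 - 14), -1))/(4687856 + S(276)) = (-2252463 + 2*17/(-2003 - 1))/(4687856 - 28*276) = (-2252463 + 2*17/(-2004))/(4687856 - 7728) = (-2252463 + 2*17*(-1/2004))/4680128 = (-2252463 - 17/1002)*(1/4680128) = -2256967943/1002*1/4680128 = -2256967943/4689488256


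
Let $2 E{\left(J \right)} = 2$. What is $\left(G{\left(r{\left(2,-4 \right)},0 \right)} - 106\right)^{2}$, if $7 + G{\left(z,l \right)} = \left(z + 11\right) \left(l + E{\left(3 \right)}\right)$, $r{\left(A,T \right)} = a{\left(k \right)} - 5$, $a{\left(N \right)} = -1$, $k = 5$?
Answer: $11664$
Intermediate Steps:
$E{\left(J \right)} = 1$ ($E{\left(J \right)} = \frac{1}{2} \cdot 2 = 1$)
$r{\left(A,T \right)} = -6$ ($r{\left(A,T \right)} = -1 - 5 = -6$)
$G{\left(z,l \right)} = -7 + \left(1 + l\right) \left(11 + z\right)$ ($G{\left(z,l \right)} = -7 + \left(z + 11\right) \left(l + 1\right) = -7 + \left(11 + z\right) \left(1 + l\right) = -7 + \left(1 + l\right) \left(11 + z\right)$)
$\left(G{\left(r{\left(2,-4 \right)},0 \right)} - 106\right)^{2} = \left(\left(4 - 6 + 11 \cdot 0 + 0 \left(-6\right)\right) - 106\right)^{2} = \left(\left(4 - 6 + 0 + 0\right) - 106\right)^{2} = \left(-2 - 106\right)^{2} = \left(-108\right)^{2} = 11664$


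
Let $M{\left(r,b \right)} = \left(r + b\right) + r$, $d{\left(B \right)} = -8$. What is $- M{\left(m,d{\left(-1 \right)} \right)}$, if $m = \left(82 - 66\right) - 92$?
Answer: $160$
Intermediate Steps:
$m = -76$ ($m = 16 - 92 = -76$)
$M{\left(r,b \right)} = b + 2 r$ ($M{\left(r,b \right)} = \left(b + r\right) + r = b + 2 r$)
$- M{\left(m,d{\left(-1 \right)} \right)} = - (-8 + 2 \left(-76\right)) = - (-8 - 152) = \left(-1\right) \left(-160\right) = 160$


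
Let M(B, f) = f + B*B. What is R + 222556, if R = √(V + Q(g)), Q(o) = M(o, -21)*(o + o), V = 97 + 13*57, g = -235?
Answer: 222556 + I*√25945042 ≈ 2.2256e+5 + 5093.6*I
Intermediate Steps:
M(B, f) = f + B²
V = 838 (V = 97 + 741 = 838)
Q(o) = 2*o*(-21 + o²) (Q(o) = (-21 + o²)*(o + o) = (-21 + o²)*(2*o) = 2*o*(-21 + o²))
R = I*√25945042 (R = √(838 + 2*(-235)*(-21 + (-235)²)) = √(838 + 2*(-235)*(-21 + 55225)) = √(838 + 2*(-235)*55204) = √(838 - 25945880) = √(-25945042) = I*√25945042 ≈ 5093.6*I)
R + 222556 = I*√25945042 + 222556 = 222556 + I*√25945042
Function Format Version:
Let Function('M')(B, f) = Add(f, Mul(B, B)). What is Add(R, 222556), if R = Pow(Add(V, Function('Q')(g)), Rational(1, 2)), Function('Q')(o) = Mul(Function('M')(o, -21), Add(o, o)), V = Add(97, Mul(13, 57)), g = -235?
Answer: Add(222556, Mul(I, Pow(25945042, Rational(1, 2)))) ≈ Add(2.2256e+5, Mul(5093.6, I))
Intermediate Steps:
Function('M')(B, f) = Add(f, Pow(B, 2))
V = 838 (V = Add(97, 741) = 838)
Function('Q')(o) = Mul(2, o, Add(-21, Pow(o, 2))) (Function('Q')(o) = Mul(Add(-21, Pow(o, 2)), Add(o, o)) = Mul(Add(-21, Pow(o, 2)), Mul(2, o)) = Mul(2, o, Add(-21, Pow(o, 2))))
R = Mul(I, Pow(25945042, Rational(1, 2))) (R = Pow(Add(838, Mul(2, -235, Add(-21, Pow(-235, 2)))), Rational(1, 2)) = Pow(Add(838, Mul(2, -235, Add(-21, 55225))), Rational(1, 2)) = Pow(Add(838, Mul(2, -235, 55204)), Rational(1, 2)) = Pow(Add(838, -25945880), Rational(1, 2)) = Pow(-25945042, Rational(1, 2)) = Mul(I, Pow(25945042, Rational(1, 2))) ≈ Mul(5093.6, I))
Add(R, 222556) = Add(Mul(I, Pow(25945042, Rational(1, 2))), 222556) = Add(222556, Mul(I, Pow(25945042, Rational(1, 2))))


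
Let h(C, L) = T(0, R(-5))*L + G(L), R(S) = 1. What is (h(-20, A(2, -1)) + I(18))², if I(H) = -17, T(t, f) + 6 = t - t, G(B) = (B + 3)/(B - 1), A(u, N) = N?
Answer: 144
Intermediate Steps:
G(B) = (3 + B)/(-1 + B)
T(t, f) = -6 (T(t, f) = -6 + (t - t) = -6 + 0 = -6)
h(C, L) = -6*L + (3 + L)/(-1 + L)
(h(-20, A(2, -1)) + I(18))² = ((3 - 1 - 6*(-1)*(-1 - 1))/(-1 - 1) - 17)² = ((3 - 1 - 6*(-1)*(-2))/(-2) - 17)² = (-(3 - 1 - 12)/2 - 17)² = (-½*(-10) - 17)² = (5 - 17)² = (-12)² = 144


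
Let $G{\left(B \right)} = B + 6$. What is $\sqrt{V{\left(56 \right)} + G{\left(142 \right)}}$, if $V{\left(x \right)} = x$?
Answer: $2 \sqrt{51} \approx 14.283$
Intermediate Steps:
$G{\left(B \right)} = 6 + B$
$\sqrt{V{\left(56 \right)} + G{\left(142 \right)}} = \sqrt{56 + \left(6 + 142\right)} = \sqrt{56 + 148} = \sqrt{204} = 2 \sqrt{51}$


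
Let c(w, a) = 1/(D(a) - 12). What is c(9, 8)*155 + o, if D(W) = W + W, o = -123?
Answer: -337/4 ≈ -84.250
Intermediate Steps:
D(W) = 2*W
c(w, a) = 1/(-12 + 2*a) (c(w, a) = 1/(2*a - 12) = 1/(-12 + 2*a))
c(9, 8)*155 + o = (1/(2*(-6 + 8)))*155 - 123 = ((1/2)/2)*155 - 123 = ((1/2)*(1/2))*155 - 123 = (1/4)*155 - 123 = 155/4 - 123 = -337/4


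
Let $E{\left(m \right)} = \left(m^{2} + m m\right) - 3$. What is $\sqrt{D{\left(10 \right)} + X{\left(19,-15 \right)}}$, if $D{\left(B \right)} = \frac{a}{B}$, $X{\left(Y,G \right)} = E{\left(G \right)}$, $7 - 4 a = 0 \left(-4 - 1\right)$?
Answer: $\frac{\sqrt{178870}}{20} \approx 21.147$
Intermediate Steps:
$E{\left(m \right)} = -3 + 2 m^{2}$ ($E{\left(m \right)} = \left(m^{2} + m^{2}\right) - 3 = 2 m^{2} - 3 = -3 + 2 m^{2}$)
$a = \frac{7}{4}$ ($a = \frac{7}{4} - \frac{0 \left(-4 - 1\right)}{4} = \frac{7}{4} - \frac{0 \left(-5\right)}{4} = \frac{7}{4} - 0 = \frac{7}{4} + 0 = \frac{7}{4} \approx 1.75$)
$X{\left(Y,G \right)} = -3 + 2 G^{2}$
$D{\left(B \right)} = \frac{7}{4 B}$
$\sqrt{D{\left(10 \right)} + X{\left(19,-15 \right)}} = \sqrt{\frac{7}{4 \cdot 10} - \left(3 - 2 \left(-15\right)^{2}\right)} = \sqrt{\frac{7}{4} \cdot \frac{1}{10} + \left(-3 + 2 \cdot 225\right)} = \sqrt{\frac{7}{40} + \left(-3 + 450\right)} = \sqrt{\frac{7}{40} + 447} = \sqrt{\frac{17887}{40}} = \frac{\sqrt{178870}}{20}$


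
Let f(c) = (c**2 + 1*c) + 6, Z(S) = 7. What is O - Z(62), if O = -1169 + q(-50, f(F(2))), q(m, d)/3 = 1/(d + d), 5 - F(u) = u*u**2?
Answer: -9407/8 ≈ -1175.9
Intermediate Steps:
F(u) = 5 - u**3 (F(u) = 5 - u*u**2 = 5 - u**3)
f(c) = 6 + c + c**2 (f(c) = (c**2 + c) + 6 = (c + c**2) + 6 = 6 + c + c**2)
q(m, d) = 3/(2*d) (q(m, d) = 3/(d + d) = 3/((2*d)) = 3*(1/(2*d)) = 3/(2*d))
O = -9351/8 (O = -1169 + 3/(2*(6 + (5 - 1*2**3) + (5 - 1*2**3)**2)) = -1169 + 3/(2*(6 + (5 - 1*8) + (5 - 1*8)**2)) = -1169 + 3/(2*(6 + (5 - 8) + (5 - 8)**2)) = -1169 + 3/(2*(6 - 3 + (-3)**2)) = -1169 + 3/(2*(6 - 3 + 9)) = -1169 + (3/2)/12 = -1169 + (3/2)*(1/12) = -1169 + 1/8 = -9351/8 ≈ -1168.9)
O - Z(62) = -9351/8 - 1*7 = -9351/8 - 7 = -9407/8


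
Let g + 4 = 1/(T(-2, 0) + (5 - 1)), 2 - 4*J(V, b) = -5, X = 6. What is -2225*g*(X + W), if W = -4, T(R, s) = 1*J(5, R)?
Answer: 391600/23 ≈ 17026.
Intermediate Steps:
J(V, b) = 7/4 (J(V, b) = ½ - ¼*(-5) = ½ + 5/4 = 7/4)
T(R, s) = 7/4 (T(R, s) = 1*(7/4) = 7/4)
g = -88/23 (g = -4 + 1/(7/4 + (5 - 1)) = -4 + 1/(7/4 + 4) = -4 + 1/(23/4) = -4 + 4/23 = -88/23 ≈ -3.8261)
-2225*g*(X + W) = -(-195800)*(6 - 4)/23 = -(-195800)*2/23 = -2225*(-176/23) = 391600/23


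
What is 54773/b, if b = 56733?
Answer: 54773/56733 ≈ 0.96545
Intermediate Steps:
54773/b = 54773/56733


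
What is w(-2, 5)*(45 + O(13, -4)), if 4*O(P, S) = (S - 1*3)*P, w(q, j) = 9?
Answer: 801/4 ≈ 200.25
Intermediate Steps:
O(P, S) = P*(-3 + S)/4 (O(P, S) = ((S - 1*3)*P)/4 = ((S - 3)*P)/4 = ((-3 + S)*P)/4 = (P*(-3 + S))/4 = P*(-3 + S)/4)
w(-2, 5)*(45 + O(13, -4)) = 9*(45 + (1/4)*13*(-3 - 4)) = 9*(45 + (1/4)*13*(-7)) = 9*(45 - 91/4) = 9*(89/4) = 801/4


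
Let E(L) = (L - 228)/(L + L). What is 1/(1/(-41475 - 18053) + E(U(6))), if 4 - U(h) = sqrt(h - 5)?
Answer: -59528/2232301 ≈ -0.026667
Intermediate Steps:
U(h) = 4 - sqrt(-5 + h) (U(h) = 4 - sqrt(h - 5) = 4 - sqrt(-5 + h))
E(L) = (-228 + L)/(2*L) (E(L) = (-228 + L)/((2*L)) = (-228 + L)*(1/(2*L)) = (-228 + L)/(2*L))
1/(1/(-41475 - 18053) + E(U(6))) = 1/(1/(-41475 - 18053) + (-228 + (4 - sqrt(-5 + 6)))/(2*(4 - sqrt(-5 + 6)))) = 1/(1/(-59528) + (-228 + (4 - sqrt(1)))/(2*(4 - sqrt(1)))) = 1/(-1/59528 + (-228 + (4 - 1*1))/(2*(4 - 1*1))) = 1/(-1/59528 + (-228 + (4 - 1))/(2*(4 - 1))) = 1/(-1/59528 + (1/2)*(-228 + 3)/3) = 1/(-1/59528 + (1/2)*(1/3)*(-225)) = 1/(-1/59528 - 75/2) = 1/(-2232301/59528) = -59528/2232301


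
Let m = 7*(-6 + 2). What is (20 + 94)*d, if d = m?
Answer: -3192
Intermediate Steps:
m = -28 (m = 7*(-4) = -28)
d = -28
(20 + 94)*d = (20 + 94)*(-28) = 114*(-28) = -3192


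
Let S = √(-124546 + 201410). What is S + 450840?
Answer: 450840 + 8*√1201 ≈ 4.5112e+5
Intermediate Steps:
S = 8*√1201 (S = √76864 = 8*√1201 ≈ 277.24)
S + 450840 = 8*√1201 + 450840 = 450840 + 8*√1201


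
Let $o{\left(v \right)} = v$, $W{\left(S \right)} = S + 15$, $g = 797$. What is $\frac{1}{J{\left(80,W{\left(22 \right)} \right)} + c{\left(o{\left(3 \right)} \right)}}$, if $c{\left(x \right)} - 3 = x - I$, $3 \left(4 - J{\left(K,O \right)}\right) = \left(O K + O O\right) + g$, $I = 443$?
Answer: $- \frac{3}{6425} \approx -0.00046693$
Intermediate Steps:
$W{\left(S \right)} = 15 + S$
$J{\left(K,O \right)} = - \frac{785}{3} - \frac{O^{2}}{3} - \frac{K O}{3}$ ($J{\left(K,O \right)} = 4 - \frac{\left(O K + O O\right) + 797}{3} = 4 - \frac{\left(K O + O^{2}\right) + 797}{3} = 4 - \frac{\left(O^{2} + K O\right) + 797}{3} = 4 - \frac{797 + O^{2} + K O}{3} = 4 - \left(\frac{797}{3} + \frac{O^{2}}{3} + \frac{K O}{3}\right) = - \frac{785}{3} - \frac{O^{2}}{3} - \frac{K O}{3}$)
$c{\left(x \right)} = -440 + x$ ($c{\left(x \right)} = 3 + \left(x - 443\right) = 3 + \left(-443 + x\right) = -440 + x$)
$\frac{1}{J{\left(80,W{\left(22 \right)} \right)} + c{\left(o{\left(3 \right)} \right)}} = \frac{1}{\left(- \frac{785}{3} - \frac{\left(15 + 22\right)^{2}}{3} - \frac{80 \left(15 + 22\right)}{3}\right) + \left(-440 + 3\right)} = \frac{1}{\left(- \frac{785}{3} - \frac{37^{2}}{3} - \frac{80}{3} \cdot 37\right) - 437} = \frac{1}{\left(- \frac{785}{3} - \frac{1369}{3} - \frac{2960}{3}\right) - 437} = \frac{1}{- \frac{5114}{3} - 437} = \frac{1}{- \frac{6425}{3}} = - \frac{3}{6425}$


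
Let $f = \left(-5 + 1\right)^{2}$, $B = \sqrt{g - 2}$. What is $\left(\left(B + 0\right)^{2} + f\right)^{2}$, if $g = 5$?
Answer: $361$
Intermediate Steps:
$B = \sqrt{3}$ ($B = \sqrt{5 - 2} = \sqrt{3} \approx 1.732$)
$f = 16$ ($f = \left(-4\right)^{2} = 16$)
$\left(\left(B + 0\right)^{2} + f\right)^{2} = \left(\left(\sqrt{3} + 0\right)^{2} + 16\right)^{2} = \left(\left(\sqrt{3}\right)^{2} + 16\right)^{2} = \left(3 + 16\right)^{2} = 19^{2} = 361$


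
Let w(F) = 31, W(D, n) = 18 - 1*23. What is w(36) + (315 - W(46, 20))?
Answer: 351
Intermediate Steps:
W(D, n) = -5 (W(D, n) = 18 - 23 = -5)
w(36) + (315 - W(46, 20)) = 31 + (315 - 1*(-5)) = 31 + (315 + 5) = 31 + 320 = 351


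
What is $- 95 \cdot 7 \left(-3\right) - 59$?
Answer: $1936$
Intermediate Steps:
$- 95 \cdot 7 \left(-3\right) - 59 = \left(-95\right) \left(-21\right) - 59 = 1995 - 59 = 1936$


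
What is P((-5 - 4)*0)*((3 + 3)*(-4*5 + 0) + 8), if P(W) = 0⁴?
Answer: 0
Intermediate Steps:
P(W) = 0
P((-5 - 4)*0)*((3 + 3)*(-4*5 + 0) + 8) = 0*((3 + 3)*(-4*5 + 0) + 8) = 0*(6*(-20 + 0) + 8) = 0*(6*(-20) + 8) = 0*(-120 + 8) = 0*(-112) = 0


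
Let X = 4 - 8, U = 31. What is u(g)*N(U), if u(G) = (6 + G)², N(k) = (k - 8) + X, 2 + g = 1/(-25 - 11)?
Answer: 388531/1296 ≈ 299.79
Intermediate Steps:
X = -4
g = -73/36 (g = -2 + 1/(-25 - 11) = -2 + 1/(-36) = -2 - 1/36 = -73/36 ≈ -2.0278)
N(k) = -12 + k (N(k) = (k - 8) - 4 = (-8 + k) - 4 = -12 + k)
u(g)*N(U) = (6 - 73/36)²*(-12 + 31) = (143/36)²*19 = (20449/1296)*19 = 388531/1296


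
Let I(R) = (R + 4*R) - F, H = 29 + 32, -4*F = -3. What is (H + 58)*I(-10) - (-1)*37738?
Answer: 126795/4 ≈ 31699.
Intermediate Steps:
F = ¾ (F = -¼*(-3) = ¾ ≈ 0.75000)
H = 61
I(R) = -¾ + 5*R (I(R) = (R + 4*R) - 1*¾ = 5*R - ¾ = -¾ + 5*R)
(H + 58)*I(-10) - (-1)*37738 = (61 + 58)*(-¾ + 5*(-10)) - (-1)*37738 = 119*(-¾ - 50) - 1*(-37738) = 119*(-203/4) + 37738 = -24157/4 + 37738 = 126795/4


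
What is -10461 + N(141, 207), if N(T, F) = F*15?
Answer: -7356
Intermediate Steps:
N(T, F) = 15*F
-10461 + N(141, 207) = -10461 + 15*207 = -10461 + 3105 = -7356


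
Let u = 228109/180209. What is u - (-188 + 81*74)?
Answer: -1046065345/180209 ≈ -5804.7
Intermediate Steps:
u = 228109/180209 (u = 228109*(1/180209) = 228109/180209 ≈ 1.2658)
u - (-188 + 81*74) = 228109/180209 - (-188 + 81*74) = 228109/180209 - (-188 + 5994) = 228109/180209 - 1*5806 = 228109/180209 - 5806 = -1046065345/180209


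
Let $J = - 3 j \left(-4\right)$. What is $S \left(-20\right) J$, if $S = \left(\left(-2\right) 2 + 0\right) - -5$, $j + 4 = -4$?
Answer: $1920$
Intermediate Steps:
$j = -8$ ($j = -4 - 4 = -8$)
$J = -96$ ($J = \left(-3\right) \left(-8\right) \left(-4\right) = 24 \left(-4\right) = -96$)
$S = 1$ ($S = \left(-4 + 0\right) + 5 = -4 + 5 = 1$)
$S \left(-20\right) J = 1 \left(-20\right) \left(-96\right) = \left(-20\right) \left(-96\right) = 1920$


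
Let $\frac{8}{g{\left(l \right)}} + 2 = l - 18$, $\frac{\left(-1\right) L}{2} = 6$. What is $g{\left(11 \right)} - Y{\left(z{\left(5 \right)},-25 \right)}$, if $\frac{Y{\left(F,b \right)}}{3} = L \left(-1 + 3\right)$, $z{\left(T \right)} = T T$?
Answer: $\frac{640}{9} \approx 71.111$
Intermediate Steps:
$L = -12$ ($L = \left(-2\right) 6 = -12$)
$z{\left(T \right)} = T^{2}$
$g{\left(l \right)} = \frac{8}{-20 + l}$ ($g{\left(l \right)} = \frac{8}{-2 + \left(l - 18\right)} = \frac{8}{-2 + \left(-18 + l\right)} = \frac{8}{-20 + l}$)
$Y{\left(F,b \right)} = -72$ ($Y{\left(F,b \right)} = 3 \left(- 12 \left(-1 + 3\right)\right) = 3 \left(\left(-12\right) 2\right) = 3 \left(-24\right) = -72$)
$g{\left(11 \right)} - Y{\left(z{\left(5 \right)},-25 \right)} = \frac{8}{-20 + 11} - -72 = \frac{8}{-9} + 72 = 8 \left(- \frac{1}{9}\right) + 72 = - \frac{8}{9} + 72 = \frac{640}{9}$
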